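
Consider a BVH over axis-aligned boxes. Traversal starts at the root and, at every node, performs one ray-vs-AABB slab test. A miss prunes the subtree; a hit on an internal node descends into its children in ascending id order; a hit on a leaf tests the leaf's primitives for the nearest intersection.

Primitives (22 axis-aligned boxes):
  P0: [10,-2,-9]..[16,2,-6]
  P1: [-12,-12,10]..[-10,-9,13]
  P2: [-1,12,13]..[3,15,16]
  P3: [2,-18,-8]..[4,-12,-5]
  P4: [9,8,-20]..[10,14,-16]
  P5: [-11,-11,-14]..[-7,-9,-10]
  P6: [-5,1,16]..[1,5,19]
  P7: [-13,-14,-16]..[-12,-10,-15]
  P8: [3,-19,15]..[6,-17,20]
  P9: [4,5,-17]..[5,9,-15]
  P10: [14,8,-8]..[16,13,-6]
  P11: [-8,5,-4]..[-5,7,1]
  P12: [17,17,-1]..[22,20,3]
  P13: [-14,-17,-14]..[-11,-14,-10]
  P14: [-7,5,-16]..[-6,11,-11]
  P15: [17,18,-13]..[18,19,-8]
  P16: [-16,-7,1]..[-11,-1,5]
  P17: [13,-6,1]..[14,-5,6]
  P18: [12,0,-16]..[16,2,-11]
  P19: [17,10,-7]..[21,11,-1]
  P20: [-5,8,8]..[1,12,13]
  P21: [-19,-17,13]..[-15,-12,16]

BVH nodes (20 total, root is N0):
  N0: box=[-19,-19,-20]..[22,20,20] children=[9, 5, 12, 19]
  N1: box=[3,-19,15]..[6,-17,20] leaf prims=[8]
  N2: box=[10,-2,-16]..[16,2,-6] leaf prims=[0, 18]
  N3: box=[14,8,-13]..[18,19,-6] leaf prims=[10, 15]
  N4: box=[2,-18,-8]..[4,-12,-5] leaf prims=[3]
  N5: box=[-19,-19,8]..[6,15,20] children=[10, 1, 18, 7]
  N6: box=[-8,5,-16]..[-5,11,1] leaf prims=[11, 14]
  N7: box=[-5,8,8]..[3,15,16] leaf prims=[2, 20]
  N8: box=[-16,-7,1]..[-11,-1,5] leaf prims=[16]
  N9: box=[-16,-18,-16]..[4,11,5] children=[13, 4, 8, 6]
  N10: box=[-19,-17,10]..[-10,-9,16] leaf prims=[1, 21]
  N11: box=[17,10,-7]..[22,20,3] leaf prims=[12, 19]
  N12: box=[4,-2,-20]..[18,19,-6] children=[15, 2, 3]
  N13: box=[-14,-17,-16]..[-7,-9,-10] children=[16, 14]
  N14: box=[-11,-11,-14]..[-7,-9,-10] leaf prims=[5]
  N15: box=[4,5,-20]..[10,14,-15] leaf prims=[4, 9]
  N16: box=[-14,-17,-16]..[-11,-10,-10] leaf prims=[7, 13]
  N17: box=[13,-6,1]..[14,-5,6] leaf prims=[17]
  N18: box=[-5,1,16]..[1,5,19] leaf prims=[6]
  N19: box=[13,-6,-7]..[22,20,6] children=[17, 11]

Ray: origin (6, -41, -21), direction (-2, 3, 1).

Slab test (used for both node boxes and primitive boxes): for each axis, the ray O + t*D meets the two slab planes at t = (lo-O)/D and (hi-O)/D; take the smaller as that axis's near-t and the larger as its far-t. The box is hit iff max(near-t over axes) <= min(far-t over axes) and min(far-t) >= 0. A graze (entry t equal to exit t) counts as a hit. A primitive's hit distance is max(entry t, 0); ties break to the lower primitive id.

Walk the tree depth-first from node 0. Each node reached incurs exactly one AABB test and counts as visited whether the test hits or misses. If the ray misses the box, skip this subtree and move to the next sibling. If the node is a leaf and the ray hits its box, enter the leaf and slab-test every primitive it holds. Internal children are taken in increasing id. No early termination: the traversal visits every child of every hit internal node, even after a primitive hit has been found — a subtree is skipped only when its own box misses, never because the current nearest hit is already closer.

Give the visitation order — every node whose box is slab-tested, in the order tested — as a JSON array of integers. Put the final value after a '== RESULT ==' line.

Trace the traversal:
N0 x:[-8,25/2] y:[22/3,61/3] z:[1,41] -> hit [22/3,25/2], descend [5, 9, 12, 19]
  N5 x:[0,25/2] y:[22/3,56/3] z:[29,41] -> miss, prune
  N9 x:[1,11] y:[23/3,52/3] z:[5,26] -> hit [23/3,11], descend [4, 6, 8, 13]
    N4 x:[1,2] y:[23/3,29/3] z:[13,16] -> miss, prune
    N6 x:[11/2,7] y:[46/3,52/3] z:[5,22] -> miss, prune
    N8 x:[17/2,11] y:[34/3,40/3] z:[22,26] -> miss, prune
    N13 x:[13/2,10] y:[8,32/3] z:[5,11] -> hit [8,10], descend [14, 16]
      N14 x:[13/2,17/2] y:[10,32/3] z:[7,11] -> miss, prune
      N16 x:[17/2,10] y:[8,31/3] z:[5,11] -> hit [17/2,10] leaf, test {P7(miss), P13@t=17/2}
  N12 x:[-6,1] y:[13,20] z:[1,15] -> miss, prune
  N19 x:[-8,-7/2] y:[35/3,61/3] z:[14,27] -> miss, prune

Summary -> nodes [0, 5, 9, 4, 6, 8, 13, 14, 16, 12, 19]; box-tests=11; leaf-entries=1; first=P13

== RESULT ==
[0, 5, 9, 4, 6, 8, 13, 14, 16, 12, 19]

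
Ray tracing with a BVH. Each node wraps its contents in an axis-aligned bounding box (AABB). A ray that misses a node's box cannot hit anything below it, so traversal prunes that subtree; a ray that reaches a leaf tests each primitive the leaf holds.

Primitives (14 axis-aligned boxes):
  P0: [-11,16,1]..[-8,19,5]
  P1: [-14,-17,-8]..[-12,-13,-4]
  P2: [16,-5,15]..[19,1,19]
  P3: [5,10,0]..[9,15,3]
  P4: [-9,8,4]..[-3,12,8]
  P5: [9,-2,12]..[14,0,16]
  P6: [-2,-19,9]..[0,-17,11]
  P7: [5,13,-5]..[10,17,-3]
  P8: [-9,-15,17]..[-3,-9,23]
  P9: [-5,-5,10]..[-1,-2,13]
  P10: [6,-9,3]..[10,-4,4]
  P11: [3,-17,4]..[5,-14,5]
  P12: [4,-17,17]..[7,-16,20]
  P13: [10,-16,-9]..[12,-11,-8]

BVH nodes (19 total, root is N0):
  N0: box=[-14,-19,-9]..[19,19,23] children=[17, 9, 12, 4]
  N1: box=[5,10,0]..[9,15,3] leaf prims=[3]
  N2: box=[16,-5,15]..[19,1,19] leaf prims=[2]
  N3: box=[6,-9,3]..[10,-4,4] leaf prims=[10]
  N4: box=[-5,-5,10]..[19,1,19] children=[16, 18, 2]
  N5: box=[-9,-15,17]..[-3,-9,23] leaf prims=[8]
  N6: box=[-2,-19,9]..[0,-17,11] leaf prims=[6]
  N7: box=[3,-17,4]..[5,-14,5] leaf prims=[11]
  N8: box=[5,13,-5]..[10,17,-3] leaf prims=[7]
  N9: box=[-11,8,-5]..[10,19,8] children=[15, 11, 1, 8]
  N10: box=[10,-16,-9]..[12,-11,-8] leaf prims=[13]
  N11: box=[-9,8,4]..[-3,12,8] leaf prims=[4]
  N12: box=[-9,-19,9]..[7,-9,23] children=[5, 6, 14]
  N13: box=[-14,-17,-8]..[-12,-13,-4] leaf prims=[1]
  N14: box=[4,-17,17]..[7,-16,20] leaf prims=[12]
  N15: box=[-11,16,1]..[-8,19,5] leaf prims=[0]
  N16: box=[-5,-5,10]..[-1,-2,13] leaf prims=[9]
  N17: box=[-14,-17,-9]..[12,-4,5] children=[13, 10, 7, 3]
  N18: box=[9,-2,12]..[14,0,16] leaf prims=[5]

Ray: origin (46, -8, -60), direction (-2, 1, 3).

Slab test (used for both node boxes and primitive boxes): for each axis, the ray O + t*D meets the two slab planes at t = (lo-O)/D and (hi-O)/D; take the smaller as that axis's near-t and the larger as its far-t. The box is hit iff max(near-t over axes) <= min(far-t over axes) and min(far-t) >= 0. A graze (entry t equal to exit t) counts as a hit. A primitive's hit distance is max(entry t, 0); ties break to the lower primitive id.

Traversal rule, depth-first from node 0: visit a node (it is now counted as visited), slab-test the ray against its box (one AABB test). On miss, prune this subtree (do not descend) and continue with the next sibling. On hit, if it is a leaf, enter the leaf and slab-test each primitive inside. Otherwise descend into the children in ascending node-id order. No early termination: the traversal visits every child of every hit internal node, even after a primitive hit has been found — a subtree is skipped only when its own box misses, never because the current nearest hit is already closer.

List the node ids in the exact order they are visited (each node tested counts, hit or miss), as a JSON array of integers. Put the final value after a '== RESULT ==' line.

Traverse from the root:
N0 x:[27/2,30] y:[-11,27] z:[17,83/3] -> hit [17,27], descend [4, 9, 12, 17]
  N4 x:[27/2,51/2] y:[3,9] z:[70/3,79/3] -> miss, prune
  N9 x:[18,57/2] y:[16,27] z:[55/3,68/3] -> hit [55/3,68/3], descend [1, 8, 11, 15]
    N1 x:[37/2,41/2] y:[18,23] z:[20,21] -> hit [20,41/2] leaf, test {P3@t=20}
    N8 x:[18,41/2] y:[21,25] z:[55/3,19] -> miss, prune
    N11 x:[49/2,55/2] y:[16,20] z:[64/3,68/3] -> miss, prune
    N15 x:[27,57/2] y:[24,27] z:[61/3,65/3] -> miss, prune
  N12 x:[39/2,55/2] y:[-11,-1] z:[23,83/3] -> miss, prune
  N17 x:[17,30] y:[-9,4] z:[17,65/3] -> miss, prune

order=[0, 4, 9, 1, 8, 11, 15, 12, 17]  |boxes|=9  |leaves|=1  hit=P3

== RESULT ==
[0, 4, 9, 1, 8, 11, 15, 12, 17]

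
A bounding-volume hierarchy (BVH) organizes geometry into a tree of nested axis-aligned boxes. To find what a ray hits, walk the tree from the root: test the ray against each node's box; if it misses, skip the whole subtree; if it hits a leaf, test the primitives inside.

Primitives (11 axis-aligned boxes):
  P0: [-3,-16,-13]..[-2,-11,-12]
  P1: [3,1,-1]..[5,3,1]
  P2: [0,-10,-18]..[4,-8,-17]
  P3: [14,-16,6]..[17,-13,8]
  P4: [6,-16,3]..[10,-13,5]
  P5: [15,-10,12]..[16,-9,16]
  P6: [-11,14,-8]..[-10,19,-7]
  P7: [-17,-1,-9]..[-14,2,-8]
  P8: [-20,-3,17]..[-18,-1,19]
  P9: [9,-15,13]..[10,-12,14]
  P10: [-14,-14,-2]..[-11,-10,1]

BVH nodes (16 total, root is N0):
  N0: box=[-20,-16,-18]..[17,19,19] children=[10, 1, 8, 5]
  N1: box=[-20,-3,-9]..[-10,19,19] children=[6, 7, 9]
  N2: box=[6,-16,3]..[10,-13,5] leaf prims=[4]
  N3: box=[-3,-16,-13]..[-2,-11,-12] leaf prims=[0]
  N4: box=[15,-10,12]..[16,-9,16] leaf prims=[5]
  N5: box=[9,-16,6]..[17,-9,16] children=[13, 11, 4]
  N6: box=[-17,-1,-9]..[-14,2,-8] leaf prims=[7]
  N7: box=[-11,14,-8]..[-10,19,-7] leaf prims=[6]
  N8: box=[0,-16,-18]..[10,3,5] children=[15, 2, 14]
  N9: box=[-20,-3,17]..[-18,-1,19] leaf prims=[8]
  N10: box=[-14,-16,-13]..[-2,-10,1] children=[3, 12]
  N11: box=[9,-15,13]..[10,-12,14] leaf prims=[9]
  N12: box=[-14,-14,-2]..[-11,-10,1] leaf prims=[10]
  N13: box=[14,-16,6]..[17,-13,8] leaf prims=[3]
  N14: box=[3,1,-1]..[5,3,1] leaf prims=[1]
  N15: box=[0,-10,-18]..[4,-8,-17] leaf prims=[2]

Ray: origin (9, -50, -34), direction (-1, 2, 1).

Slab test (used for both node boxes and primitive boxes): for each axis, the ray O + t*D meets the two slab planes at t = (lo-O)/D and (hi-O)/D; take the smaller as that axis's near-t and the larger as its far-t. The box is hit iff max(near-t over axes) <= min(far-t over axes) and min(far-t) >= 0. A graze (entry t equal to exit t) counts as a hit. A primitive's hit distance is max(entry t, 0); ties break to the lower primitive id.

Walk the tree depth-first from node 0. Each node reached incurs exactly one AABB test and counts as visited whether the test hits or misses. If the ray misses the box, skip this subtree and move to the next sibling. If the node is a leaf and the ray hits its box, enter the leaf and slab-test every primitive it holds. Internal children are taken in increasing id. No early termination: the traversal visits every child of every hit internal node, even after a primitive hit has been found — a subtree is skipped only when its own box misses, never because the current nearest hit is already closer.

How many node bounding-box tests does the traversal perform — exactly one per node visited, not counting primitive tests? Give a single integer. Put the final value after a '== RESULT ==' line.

Traverse from the root:
N0 x:[-8,29] y:[17,69/2] z:[16,53] -> hit [17,29], descend [1, 5, 8, 10]
  N1 x:[19,29] y:[47/2,69/2] z:[25,53] -> hit [25,29], descend [6, 7, 9]
    N6 x:[23,26] y:[49/2,26] z:[25,26] -> hit [25,26] leaf, test {P7@t=25}
    N7 x:[19,20] y:[32,69/2] z:[26,27] -> miss, prune
    N9 x:[27,29] y:[47/2,49/2] z:[51,53] -> miss, prune
  N5 x:[-8,0] y:[17,41/2] z:[40,50] -> miss, prune
  N8 x:[-1,9] y:[17,53/2] z:[16,39] -> miss, prune
  N10 x:[11,23] y:[17,20] z:[21,35] -> miss, prune

Visited [0, 1, 6, 7, 9, 5, 8, 10]. Tests: 8 box, 1 leaf. Nearest: P7.

== RESULT ==
8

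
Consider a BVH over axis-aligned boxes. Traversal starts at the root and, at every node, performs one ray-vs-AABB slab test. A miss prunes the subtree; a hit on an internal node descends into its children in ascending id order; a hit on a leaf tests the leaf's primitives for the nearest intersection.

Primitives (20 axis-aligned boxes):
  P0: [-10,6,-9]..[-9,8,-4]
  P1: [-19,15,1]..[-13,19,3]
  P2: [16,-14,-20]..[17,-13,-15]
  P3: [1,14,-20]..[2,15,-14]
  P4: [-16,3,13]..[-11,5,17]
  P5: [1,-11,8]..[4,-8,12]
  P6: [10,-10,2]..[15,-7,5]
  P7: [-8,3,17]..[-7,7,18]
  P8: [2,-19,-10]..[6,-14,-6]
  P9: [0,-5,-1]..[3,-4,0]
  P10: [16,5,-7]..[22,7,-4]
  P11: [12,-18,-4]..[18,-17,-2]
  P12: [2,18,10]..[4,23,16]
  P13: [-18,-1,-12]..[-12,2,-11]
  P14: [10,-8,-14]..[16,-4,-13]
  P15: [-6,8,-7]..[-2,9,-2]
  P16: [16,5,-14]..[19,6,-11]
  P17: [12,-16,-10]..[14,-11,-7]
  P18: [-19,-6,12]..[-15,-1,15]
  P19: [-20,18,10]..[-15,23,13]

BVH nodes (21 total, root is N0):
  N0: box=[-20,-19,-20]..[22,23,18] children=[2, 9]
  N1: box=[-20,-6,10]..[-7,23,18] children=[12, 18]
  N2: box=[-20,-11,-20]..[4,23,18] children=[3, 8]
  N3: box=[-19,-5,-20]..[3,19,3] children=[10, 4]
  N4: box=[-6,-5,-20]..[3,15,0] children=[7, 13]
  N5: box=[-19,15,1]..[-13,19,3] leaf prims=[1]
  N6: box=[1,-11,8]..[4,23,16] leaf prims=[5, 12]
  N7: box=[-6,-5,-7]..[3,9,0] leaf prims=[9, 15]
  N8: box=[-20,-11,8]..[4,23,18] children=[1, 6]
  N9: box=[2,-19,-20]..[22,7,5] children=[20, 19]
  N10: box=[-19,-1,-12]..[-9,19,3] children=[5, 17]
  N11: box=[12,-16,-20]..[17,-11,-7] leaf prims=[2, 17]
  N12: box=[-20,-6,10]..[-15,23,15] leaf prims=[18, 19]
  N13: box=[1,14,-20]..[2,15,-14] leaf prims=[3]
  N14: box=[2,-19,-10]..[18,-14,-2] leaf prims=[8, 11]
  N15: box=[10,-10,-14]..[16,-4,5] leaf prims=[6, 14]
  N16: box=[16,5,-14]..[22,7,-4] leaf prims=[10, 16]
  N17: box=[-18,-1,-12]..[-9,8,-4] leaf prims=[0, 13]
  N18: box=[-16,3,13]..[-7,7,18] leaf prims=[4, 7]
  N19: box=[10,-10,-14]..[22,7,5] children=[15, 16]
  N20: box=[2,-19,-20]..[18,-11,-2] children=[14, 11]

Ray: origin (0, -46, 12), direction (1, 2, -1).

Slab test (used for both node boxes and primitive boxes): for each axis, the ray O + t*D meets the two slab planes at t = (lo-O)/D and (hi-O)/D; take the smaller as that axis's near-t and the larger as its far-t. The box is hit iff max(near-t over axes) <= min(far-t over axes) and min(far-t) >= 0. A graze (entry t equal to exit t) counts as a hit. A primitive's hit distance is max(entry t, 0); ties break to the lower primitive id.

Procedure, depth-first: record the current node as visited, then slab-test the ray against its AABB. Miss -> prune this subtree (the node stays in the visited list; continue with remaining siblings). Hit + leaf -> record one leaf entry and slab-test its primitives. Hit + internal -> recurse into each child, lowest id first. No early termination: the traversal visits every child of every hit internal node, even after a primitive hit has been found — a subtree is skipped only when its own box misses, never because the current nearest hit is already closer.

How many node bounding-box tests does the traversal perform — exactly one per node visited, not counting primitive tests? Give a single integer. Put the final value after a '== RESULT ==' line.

Trace the traversal:
N0 x:[-20,22] y:[27/2,69/2] z:[-6,32] -> hit [27/2,22], descend [2, 9]
  N2 x:[-20,4] y:[35/2,69/2] z:[-6,32] -> miss, prune
  N9 x:[2,22] y:[27/2,53/2] z:[7,32] -> hit [27/2,22], descend [19, 20]
    N19 x:[10,22] y:[18,53/2] z:[7,26] -> hit [18,22], descend [15, 16]
      N15 x:[10,16] y:[18,21] z:[7,26] -> miss, prune
      N16 x:[16,22] y:[51/2,53/2] z:[16,26] -> miss, prune
    N20 x:[2,18] y:[27/2,35/2] z:[14,32] -> hit [14,35/2], descend [11, 14]
      N11 x:[12,17] y:[15,35/2] z:[19,32] -> miss, prune
      N14 x:[2,18] y:[27/2,16] z:[14,22] -> hit [14,16] leaf, test {P8(miss), P11@t=14}

Visited [0, 2, 9, 19, 15, 16, 20, 11, 14]. Tests: 9 box, 1 leaf. Nearest: P11.

== RESULT ==
9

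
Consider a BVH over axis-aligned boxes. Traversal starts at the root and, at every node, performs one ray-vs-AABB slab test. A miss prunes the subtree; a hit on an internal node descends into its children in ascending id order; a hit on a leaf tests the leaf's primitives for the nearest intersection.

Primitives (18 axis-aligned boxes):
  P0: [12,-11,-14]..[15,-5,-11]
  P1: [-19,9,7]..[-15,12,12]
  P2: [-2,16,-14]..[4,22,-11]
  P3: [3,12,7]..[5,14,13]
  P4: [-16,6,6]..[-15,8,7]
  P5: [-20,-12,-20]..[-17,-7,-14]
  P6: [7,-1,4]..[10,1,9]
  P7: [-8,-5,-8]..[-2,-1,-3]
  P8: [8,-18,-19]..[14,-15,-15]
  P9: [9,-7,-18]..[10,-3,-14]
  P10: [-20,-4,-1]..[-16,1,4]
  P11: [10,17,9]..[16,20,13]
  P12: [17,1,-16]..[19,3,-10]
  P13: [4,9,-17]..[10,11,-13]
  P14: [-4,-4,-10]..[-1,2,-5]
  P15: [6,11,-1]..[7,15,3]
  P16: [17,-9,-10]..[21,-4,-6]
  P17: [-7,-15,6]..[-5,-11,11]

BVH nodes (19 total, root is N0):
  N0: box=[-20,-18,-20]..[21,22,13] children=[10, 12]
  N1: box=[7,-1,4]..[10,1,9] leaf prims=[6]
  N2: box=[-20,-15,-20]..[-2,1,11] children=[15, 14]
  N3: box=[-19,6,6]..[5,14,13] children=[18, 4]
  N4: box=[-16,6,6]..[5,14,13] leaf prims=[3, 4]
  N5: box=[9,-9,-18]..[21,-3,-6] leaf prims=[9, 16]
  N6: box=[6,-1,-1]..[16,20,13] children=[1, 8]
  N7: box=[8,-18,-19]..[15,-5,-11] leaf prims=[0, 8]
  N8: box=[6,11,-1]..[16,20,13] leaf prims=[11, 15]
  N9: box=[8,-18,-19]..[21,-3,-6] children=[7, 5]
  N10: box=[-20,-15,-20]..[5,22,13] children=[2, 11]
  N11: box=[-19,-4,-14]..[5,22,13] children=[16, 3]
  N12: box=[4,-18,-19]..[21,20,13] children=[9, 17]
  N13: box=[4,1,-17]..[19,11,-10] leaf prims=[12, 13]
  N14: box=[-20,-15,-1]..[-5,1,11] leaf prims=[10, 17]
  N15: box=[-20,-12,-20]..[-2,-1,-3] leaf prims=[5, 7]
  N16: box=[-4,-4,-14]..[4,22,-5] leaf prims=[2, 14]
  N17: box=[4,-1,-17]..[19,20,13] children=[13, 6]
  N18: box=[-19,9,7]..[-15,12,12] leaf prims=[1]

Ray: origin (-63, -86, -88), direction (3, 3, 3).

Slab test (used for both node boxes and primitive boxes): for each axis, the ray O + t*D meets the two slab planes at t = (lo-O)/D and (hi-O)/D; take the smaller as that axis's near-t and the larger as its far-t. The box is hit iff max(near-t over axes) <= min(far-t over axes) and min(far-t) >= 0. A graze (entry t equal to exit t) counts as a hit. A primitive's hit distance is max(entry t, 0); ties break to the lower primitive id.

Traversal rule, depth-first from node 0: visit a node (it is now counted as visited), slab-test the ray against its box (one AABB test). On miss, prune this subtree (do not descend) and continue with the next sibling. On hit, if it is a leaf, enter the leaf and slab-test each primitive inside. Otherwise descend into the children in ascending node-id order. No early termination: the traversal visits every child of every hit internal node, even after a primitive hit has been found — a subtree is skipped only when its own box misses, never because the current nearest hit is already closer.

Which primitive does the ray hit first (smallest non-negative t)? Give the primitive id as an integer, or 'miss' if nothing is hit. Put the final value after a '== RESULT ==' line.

Traverse from the root:
N0 x:[43/3,28] y:[68/3,36] z:[68/3,101/3] -> hit [68/3,28], descend [10, 12]
  N10 x:[43/3,68/3] y:[71/3,36] z:[68/3,101/3] -> miss, prune
  N12 x:[67/3,28] y:[68/3,106/3] z:[23,101/3] -> hit [23,28], descend [9, 17]
    N9 x:[71/3,28] y:[68/3,83/3] z:[23,82/3] -> hit [71/3,82/3], descend [5, 7]
      N5 x:[24,28] y:[77/3,83/3] z:[70/3,82/3] -> hit [77/3,82/3] leaf, test {P9(miss), P16@t=80/3}
      N7 x:[71/3,26] y:[68/3,27] z:[23,77/3] -> hit [71/3,77/3] leaf, test {P0@t=25, P8@t=71/3}
    N17 x:[67/3,82/3] y:[85/3,106/3] z:[71/3,101/3] -> miss, prune

7 AABB tests over nodes [0, 10, 12, 9, 5, 7, 17]; 2 leaves entered; closest P8.

== RESULT ==
8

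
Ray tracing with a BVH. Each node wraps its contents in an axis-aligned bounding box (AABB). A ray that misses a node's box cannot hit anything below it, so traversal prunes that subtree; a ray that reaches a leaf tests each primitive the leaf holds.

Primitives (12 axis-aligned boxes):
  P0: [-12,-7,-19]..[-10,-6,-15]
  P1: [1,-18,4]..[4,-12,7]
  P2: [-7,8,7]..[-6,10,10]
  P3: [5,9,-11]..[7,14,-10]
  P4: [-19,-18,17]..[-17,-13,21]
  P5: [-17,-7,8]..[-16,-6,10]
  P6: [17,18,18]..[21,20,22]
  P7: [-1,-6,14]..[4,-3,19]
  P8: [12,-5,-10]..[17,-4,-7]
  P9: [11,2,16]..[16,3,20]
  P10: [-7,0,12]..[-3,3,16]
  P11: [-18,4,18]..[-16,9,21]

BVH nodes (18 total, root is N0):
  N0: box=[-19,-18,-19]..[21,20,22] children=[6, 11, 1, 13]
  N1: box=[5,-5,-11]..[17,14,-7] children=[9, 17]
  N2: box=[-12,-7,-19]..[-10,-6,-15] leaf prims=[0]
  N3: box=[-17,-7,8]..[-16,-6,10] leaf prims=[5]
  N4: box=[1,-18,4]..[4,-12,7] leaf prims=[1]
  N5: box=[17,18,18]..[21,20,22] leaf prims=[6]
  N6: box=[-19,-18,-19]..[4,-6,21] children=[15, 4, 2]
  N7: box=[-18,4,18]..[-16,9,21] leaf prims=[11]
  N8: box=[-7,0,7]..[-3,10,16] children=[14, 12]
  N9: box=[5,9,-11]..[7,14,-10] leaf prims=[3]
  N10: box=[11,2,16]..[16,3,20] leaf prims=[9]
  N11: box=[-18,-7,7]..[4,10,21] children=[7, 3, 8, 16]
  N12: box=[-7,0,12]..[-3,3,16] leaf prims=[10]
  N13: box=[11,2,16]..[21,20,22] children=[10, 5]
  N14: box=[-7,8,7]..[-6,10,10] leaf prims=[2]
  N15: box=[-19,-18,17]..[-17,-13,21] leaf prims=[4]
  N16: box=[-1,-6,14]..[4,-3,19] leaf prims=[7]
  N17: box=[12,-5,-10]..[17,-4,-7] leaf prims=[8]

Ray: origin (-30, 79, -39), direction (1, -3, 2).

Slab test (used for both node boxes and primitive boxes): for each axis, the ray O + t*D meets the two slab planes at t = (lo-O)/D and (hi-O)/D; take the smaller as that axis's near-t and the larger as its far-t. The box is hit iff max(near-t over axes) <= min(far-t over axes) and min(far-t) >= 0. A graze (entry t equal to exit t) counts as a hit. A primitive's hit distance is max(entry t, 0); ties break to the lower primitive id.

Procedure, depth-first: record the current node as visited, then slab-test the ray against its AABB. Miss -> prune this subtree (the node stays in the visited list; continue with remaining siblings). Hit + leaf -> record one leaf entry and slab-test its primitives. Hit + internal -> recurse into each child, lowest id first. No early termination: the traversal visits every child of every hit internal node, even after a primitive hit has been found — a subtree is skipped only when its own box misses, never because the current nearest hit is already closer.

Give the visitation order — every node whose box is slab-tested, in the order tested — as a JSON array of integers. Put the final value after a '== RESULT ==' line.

Traverse from the root:
N0 x:[11,51] y:[59/3,97/3] z:[10,61/2] -> hit [59/3,61/2], descend [1, 6, 11, 13]
  N1 x:[35,47] y:[65/3,28] z:[14,16] -> miss, prune
  N6 x:[11,34] y:[85/3,97/3] z:[10,30] -> hit [85/3,30], descend [2, 4, 15]
    N2 x:[18,20] y:[85/3,86/3] z:[10,12] -> miss, prune
    N4 x:[31,34] y:[91/3,97/3] z:[43/2,23] -> miss, prune
    N15 x:[11,13] y:[92/3,97/3] z:[28,30] -> miss, prune
  N11 x:[12,34] y:[23,86/3] z:[23,30] -> hit [23,86/3], descend [3, 7, 8, 16]
    N3 x:[13,14] y:[85/3,86/3] z:[47/2,49/2] -> miss, prune
    N7 x:[12,14] y:[70/3,25] z:[57/2,30] -> miss, prune
    N8 x:[23,27] y:[23,79/3] z:[23,55/2] -> hit [23,79/3], descend [12, 14]
      N12 x:[23,27] y:[76/3,79/3] z:[51/2,55/2] -> hit [51/2,79/3] leaf, test {P10@t=51/2}
      N14 x:[23,24] y:[23,71/3] z:[23,49/2] -> hit [23,71/3] leaf, test {P2@t=23}
    N16 x:[29,34] y:[82/3,85/3] z:[53/2,29] -> miss, prune
  N13 x:[41,51] y:[59/3,77/3] z:[55/2,61/2] -> miss, prune

Summary -> nodes [0, 1, 6, 2, 4, 15, 11, 3, 7, 8, 12, 14, 16, 13]; box-tests=14; leaf-entries=2; first=P2

== RESULT ==
[0, 1, 6, 2, 4, 15, 11, 3, 7, 8, 12, 14, 16, 13]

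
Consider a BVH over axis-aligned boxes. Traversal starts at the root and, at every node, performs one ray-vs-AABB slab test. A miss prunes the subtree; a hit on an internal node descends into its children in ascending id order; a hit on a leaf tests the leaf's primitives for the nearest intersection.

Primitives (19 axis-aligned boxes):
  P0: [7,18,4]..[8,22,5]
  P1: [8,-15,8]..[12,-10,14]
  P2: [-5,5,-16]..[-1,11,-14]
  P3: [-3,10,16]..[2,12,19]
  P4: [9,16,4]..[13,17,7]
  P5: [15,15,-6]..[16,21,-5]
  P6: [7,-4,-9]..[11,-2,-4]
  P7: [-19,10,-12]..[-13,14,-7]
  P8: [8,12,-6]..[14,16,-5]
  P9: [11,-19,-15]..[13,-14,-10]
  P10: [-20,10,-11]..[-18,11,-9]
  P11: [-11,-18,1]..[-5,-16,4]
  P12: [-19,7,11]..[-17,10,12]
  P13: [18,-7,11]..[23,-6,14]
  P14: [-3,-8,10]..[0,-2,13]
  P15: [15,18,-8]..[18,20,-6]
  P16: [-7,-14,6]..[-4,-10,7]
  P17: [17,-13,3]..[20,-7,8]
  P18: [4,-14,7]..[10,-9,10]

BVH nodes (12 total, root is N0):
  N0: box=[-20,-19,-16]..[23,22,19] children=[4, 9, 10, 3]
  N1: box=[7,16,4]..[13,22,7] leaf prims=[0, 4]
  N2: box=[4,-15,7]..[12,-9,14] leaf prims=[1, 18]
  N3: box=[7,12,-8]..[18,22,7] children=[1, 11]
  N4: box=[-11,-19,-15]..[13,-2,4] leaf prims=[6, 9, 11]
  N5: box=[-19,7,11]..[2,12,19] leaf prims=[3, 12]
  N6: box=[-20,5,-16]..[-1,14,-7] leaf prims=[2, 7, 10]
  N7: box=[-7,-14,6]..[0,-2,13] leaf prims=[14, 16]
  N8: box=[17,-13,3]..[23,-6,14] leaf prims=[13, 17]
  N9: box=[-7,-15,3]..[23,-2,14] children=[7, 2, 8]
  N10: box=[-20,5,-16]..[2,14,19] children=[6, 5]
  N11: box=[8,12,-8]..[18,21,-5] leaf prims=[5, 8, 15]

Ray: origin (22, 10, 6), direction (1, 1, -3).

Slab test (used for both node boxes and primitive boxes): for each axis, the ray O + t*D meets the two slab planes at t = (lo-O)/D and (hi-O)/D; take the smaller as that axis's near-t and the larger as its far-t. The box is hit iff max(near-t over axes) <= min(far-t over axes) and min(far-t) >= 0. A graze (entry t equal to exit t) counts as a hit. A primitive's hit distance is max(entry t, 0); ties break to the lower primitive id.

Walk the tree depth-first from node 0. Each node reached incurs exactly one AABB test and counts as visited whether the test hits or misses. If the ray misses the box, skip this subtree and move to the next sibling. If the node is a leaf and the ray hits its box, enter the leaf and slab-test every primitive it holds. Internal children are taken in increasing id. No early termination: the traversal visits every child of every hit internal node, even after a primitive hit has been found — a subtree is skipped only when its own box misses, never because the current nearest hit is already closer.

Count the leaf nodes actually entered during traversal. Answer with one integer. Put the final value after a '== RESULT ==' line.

Trace the traversal:
N0 x:[-42,1] y:[-29,12] z:[-13/3,22/3] -> hit [-13/3,1], descend [3, 4, 9, 10]
  N3 x:[-15,-4] y:[2,12] z:[-1/3,14/3] -> miss, prune
  N4 x:[-33,-9] y:[-29,-12] z:[2/3,7] -> miss, prune
  N9 x:[-29,1] y:[-25,-12] z:[-8/3,1] -> miss, prune
  N10 x:[-42,-20] y:[-5,4] z:[-13/3,22/3] -> miss, prune

5 AABB tests over nodes [0, 3, 4, 9, 10]; 0 leaves entered; closest miss.

== RESULT ==
0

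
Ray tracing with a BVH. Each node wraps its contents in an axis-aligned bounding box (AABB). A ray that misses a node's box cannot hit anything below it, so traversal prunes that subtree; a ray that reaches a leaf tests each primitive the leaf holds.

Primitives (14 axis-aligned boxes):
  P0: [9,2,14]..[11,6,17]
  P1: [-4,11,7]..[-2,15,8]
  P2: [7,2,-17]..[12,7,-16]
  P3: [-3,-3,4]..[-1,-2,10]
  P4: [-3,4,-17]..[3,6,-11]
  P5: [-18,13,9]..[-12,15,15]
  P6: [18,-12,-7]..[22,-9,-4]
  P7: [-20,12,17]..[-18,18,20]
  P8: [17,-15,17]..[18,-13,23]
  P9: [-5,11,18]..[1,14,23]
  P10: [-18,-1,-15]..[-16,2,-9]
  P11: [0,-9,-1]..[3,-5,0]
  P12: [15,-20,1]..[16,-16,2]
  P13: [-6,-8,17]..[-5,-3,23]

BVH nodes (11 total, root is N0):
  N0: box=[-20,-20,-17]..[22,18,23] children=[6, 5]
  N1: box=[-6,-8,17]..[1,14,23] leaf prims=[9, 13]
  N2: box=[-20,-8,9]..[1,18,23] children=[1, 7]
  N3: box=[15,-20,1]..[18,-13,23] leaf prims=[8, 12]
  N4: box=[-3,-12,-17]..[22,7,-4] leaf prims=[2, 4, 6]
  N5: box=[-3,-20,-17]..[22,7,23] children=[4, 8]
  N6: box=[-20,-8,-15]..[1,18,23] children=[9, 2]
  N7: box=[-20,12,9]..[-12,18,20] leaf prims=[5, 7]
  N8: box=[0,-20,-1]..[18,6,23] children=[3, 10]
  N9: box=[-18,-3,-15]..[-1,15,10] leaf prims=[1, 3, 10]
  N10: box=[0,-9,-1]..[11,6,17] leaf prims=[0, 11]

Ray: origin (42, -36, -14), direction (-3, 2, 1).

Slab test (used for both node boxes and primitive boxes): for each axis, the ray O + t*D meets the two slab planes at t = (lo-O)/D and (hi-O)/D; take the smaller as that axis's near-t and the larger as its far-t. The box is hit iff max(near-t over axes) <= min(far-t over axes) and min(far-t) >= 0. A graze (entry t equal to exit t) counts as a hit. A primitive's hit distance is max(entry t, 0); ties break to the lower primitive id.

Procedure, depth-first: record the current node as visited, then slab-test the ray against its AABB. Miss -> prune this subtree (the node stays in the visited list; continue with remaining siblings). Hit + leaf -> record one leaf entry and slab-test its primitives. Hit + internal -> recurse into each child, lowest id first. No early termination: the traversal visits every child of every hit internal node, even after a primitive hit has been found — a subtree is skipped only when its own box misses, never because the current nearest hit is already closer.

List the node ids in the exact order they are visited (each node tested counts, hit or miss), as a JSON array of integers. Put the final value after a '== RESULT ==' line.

Walk:
N0 x:[20/3,62/3] y:[8,27] z:[-3,37] -> hit [8,62/3], descend [5, 6]
  N5 x:[20/3,15] y:[8,43/2] z:[-3,37] -> hit [8,15], descend [4, 8]
    N4 x:[20/3,15] y:[12,43/2] z:[-3,10] -> miss, prune
    N8 x:[8,14] y:[8,21] z:[13,37] -> hit [13,14], descend [3, 10]
      N3 x:[8,9] y:[8,23/2] z:[15,37] -> miss, prune
      N10 x:[31/3,14] y:[27/2,21] z:[13,31] -> hit [27/2,14] leaf, test {P0(miss), P11@t=27/2}
  N6 x:[41/3,62/3] y:[14,27] z:[-1,37] -> hit [14,62/3], descend [2, 9]
    N2 x:[41/3,62/3] y:[14,27] z:[23,37] -> miss, prune
    N9 x:[43/3,20] y:[33/2,51/2] z:[-1,24] -> hit [33/2,20] leaf, test {P1(miss), P3(miss), P10(miss)}

Visited [0, 5, 4, 8, 3, 10, 6, 2, 9]. Tests: 9 box, 2 leaf. Nearest: P11.

== RESULT ==
[0, 5, 4, 8, 3, 10, 6, 2, 9]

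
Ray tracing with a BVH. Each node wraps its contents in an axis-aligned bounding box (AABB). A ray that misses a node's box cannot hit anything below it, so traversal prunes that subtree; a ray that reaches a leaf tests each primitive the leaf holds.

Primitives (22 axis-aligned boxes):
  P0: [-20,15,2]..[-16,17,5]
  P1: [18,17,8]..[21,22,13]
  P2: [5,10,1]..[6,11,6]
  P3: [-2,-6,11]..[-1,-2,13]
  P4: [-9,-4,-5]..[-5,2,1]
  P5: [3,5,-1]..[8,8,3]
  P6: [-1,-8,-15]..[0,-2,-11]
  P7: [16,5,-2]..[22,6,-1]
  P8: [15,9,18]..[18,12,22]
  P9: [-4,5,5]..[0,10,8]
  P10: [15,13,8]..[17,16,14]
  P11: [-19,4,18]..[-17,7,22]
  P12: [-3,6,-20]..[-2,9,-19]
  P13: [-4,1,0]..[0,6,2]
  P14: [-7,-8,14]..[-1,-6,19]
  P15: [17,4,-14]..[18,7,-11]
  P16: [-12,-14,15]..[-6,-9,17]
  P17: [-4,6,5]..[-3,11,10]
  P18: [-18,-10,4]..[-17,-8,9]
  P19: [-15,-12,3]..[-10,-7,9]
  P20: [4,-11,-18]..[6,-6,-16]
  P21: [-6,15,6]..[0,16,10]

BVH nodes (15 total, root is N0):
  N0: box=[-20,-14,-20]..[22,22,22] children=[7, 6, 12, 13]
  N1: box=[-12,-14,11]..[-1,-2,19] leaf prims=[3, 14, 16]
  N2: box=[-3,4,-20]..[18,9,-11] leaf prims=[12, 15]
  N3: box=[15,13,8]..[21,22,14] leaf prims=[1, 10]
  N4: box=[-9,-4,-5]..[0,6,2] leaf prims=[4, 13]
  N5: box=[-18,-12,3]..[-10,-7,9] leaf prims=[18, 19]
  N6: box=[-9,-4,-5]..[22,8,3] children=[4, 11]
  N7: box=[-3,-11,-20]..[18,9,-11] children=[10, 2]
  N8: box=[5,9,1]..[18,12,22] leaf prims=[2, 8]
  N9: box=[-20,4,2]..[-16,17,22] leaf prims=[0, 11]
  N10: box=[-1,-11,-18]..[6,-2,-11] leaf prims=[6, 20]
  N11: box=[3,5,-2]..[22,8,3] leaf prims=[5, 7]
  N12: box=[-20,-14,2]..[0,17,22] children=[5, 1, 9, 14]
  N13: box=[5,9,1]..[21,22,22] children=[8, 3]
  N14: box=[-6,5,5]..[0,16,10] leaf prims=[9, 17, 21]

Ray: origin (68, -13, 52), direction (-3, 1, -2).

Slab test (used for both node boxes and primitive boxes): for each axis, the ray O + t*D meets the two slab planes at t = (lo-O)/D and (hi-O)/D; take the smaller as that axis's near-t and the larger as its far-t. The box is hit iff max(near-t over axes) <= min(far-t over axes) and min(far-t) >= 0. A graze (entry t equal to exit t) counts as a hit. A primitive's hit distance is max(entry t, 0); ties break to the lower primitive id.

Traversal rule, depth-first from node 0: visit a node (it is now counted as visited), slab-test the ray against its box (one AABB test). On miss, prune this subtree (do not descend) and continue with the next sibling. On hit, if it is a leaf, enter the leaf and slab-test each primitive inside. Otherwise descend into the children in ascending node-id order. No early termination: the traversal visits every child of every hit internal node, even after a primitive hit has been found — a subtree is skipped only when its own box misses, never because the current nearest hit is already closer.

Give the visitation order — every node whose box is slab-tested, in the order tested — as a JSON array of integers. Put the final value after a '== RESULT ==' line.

Traverse from the root:
N0 x:[46/3,88/3] y:[-1,35] z:[15,36] -> hit [46/3,88/3], descend [6, 7, 12, 13]
  N6 x:[46/3,77/3] y:[9,21] z:[49/2,57/2] -> miss, prune
  N7 x:[50/3,71/3] y:[2,22] z:[63/2,36] -> miss, prune
  N12 x:[68/3,88/3] y:[-1,30] z:[15,25] -> hit [68/3,25], descend [1, 5, 9, 14]
    N1 x:[23,80/3] y:[-1,11] z:[33/2,41/2] -> miss, prune
    N5 x:[26,86/3] y:[1,6] z:[43/2,49/2] -> miss, prune
    N9 x:[28,88/3] y:[17,30] z:[15,25] -> miss, prune
    N14 x:[68/3,74/3] y:[18,29] z:[21,47/2] -> hit [68/3,47/2] leaf, test {P9@t=68/3, P17(miss), P21(miss)}
  N13 x:[47/3,21] y:[22,35] z:[15,51/2] -> miss, prune

order=[0, 6, 7, 12, 1, 5, 9, 14, 13]  |boxes|=9  |leaves|=1  hit=P9

== RESULT ==
[0, 6, 7, 12, 1, 5, 9, 14, 13]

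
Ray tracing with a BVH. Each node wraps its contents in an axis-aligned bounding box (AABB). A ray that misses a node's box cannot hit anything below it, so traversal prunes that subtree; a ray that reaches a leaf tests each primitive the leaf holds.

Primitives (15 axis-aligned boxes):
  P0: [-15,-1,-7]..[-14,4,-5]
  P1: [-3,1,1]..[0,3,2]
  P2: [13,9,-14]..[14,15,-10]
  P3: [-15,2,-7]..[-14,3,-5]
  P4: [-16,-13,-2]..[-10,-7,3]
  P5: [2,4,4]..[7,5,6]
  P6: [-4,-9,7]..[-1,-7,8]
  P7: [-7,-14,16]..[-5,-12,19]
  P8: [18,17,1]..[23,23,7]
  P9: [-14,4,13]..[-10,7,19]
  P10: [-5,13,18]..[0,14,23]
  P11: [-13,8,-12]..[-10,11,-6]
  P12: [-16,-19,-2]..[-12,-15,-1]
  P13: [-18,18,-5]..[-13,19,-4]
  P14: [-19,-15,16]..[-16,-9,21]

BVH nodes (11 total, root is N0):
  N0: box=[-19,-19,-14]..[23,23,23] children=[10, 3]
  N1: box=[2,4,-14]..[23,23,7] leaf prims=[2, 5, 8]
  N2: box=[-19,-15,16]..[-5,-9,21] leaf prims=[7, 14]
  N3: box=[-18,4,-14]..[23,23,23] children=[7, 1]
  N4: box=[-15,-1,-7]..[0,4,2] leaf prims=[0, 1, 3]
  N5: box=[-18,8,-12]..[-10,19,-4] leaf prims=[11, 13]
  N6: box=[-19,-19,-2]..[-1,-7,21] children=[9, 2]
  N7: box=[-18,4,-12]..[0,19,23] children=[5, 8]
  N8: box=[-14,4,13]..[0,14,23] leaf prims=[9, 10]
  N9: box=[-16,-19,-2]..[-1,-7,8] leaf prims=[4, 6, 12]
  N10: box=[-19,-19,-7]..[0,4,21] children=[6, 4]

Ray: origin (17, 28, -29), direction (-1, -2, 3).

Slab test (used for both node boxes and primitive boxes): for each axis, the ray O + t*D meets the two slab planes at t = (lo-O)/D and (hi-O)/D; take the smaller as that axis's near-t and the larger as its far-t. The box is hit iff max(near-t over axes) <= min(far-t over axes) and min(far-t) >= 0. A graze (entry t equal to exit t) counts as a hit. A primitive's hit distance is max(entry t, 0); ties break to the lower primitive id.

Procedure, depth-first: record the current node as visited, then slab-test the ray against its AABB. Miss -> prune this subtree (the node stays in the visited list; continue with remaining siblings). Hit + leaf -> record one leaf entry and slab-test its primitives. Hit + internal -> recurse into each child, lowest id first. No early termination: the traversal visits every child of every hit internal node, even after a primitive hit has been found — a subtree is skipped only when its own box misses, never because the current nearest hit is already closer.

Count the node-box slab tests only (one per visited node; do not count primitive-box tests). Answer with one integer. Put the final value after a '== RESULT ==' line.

Trace the traversal:
N0 x:[-6,36] y:[5/2,47/2] z:[5,52/3] -> hit [5,52/3], descend [3, 10]
  N3 x:[-6,35] y:[5/2,12] z:[5,52/3] -> hit [5,12], descend [1, 7]
    N1 x:[-6,15] y:[5/2,12] z:[5,12] -> hit [5,12] leaf, test {P2(miss), P5@t=23/2, P8(miss)}
    N7 x:[17,35] y:[9/2,12] z:[17/3,52/3] -> miss, prune
  N10 x:[17,36] y:[12,47/2] z:[22/3,50/3] -> miss, prune

Visited [0, 3, 1, 7, 10]. Tests: 5 box, 1 leaf. Nearest: P5.

== RESULT ==
5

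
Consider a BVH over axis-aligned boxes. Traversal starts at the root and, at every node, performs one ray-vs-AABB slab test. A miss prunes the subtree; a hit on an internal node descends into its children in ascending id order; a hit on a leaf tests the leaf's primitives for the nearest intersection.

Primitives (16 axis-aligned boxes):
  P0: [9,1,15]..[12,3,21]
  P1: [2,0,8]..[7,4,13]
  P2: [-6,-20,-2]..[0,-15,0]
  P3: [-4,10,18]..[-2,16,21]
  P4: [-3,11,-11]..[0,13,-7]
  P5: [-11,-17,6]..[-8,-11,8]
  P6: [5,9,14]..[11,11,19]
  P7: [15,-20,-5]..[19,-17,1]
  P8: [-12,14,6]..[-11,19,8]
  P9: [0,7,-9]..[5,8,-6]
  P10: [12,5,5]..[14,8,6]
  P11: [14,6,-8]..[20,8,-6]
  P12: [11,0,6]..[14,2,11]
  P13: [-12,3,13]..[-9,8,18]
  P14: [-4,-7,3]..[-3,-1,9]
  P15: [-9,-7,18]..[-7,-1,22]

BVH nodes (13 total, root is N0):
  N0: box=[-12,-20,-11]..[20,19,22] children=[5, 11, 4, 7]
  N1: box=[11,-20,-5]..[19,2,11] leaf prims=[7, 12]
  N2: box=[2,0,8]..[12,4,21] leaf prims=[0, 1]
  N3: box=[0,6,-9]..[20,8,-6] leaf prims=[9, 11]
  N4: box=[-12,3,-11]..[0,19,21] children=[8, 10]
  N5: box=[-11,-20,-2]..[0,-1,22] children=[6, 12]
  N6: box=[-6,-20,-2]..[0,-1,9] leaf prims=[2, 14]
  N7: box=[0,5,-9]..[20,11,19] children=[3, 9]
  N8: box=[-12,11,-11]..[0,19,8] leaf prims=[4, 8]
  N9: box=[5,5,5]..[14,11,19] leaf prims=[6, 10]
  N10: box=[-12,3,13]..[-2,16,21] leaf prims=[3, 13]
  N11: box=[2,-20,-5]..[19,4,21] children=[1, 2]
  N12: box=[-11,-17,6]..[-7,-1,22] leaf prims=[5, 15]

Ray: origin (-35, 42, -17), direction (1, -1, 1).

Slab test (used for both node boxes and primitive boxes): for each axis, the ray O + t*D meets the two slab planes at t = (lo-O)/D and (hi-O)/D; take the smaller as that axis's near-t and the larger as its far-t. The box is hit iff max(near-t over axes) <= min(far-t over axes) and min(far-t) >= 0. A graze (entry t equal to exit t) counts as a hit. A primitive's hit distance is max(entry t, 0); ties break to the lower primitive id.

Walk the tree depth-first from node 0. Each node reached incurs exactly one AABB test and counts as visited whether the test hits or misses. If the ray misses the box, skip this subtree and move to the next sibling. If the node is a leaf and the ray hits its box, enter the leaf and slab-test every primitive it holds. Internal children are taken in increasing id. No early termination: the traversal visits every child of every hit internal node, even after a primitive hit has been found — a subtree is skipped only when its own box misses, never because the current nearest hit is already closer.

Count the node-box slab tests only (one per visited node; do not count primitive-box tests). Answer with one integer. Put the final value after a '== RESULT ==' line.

Trace the traversal:
N0 x:[23,55] y:[23,62] z:[6,39] -> hit [23,39], descend [4, 5, 7, 11]
  N4 x:[23,35] y:[23,39] z:[6,38] -> hit [23,35], descend [8, 10]
    N8 x:[23,35] y:[23,31] z:[6,25] -> hit [23,25] leaf, test {P4(miss), P8@t=23}
    N10 x:[23,33] y:[26,39] z:[30,38] -> hit [30,33] leaf, test {P3(miss), P13(miss)}
  N5 x:[24,35] y:[43,62] z:[15,39] -> miss, prune
  N7 x:[35,55] y:[31,37] z:[8,36] -> hit [35,36], descend [3, 9]
    N3 x:[35,55] y:[34,36] z:[8,11] -> miss, prune
    N9 x:[40,49] y:[31,37] z:[22,36] -> miss, prune
  N11 x:[37,54] y:[38,62] z:[12,38] -> hit [38,38], descend [1, 2]
    N1 x:[46,54] y:[40,62] z:[12,28] -> miss, prune
    N2 x:[37,47] y:[38,42] z:[25,38] -> hit [38,38] leaf, test {P0(miss), P1(miss)}

Summary -> nodes [0, 4, 8, 10, 5, 7, 3, 9, 11, 1, 2]; box-tests=11; leaf-entries=3; first=P8

== RESULT ==
11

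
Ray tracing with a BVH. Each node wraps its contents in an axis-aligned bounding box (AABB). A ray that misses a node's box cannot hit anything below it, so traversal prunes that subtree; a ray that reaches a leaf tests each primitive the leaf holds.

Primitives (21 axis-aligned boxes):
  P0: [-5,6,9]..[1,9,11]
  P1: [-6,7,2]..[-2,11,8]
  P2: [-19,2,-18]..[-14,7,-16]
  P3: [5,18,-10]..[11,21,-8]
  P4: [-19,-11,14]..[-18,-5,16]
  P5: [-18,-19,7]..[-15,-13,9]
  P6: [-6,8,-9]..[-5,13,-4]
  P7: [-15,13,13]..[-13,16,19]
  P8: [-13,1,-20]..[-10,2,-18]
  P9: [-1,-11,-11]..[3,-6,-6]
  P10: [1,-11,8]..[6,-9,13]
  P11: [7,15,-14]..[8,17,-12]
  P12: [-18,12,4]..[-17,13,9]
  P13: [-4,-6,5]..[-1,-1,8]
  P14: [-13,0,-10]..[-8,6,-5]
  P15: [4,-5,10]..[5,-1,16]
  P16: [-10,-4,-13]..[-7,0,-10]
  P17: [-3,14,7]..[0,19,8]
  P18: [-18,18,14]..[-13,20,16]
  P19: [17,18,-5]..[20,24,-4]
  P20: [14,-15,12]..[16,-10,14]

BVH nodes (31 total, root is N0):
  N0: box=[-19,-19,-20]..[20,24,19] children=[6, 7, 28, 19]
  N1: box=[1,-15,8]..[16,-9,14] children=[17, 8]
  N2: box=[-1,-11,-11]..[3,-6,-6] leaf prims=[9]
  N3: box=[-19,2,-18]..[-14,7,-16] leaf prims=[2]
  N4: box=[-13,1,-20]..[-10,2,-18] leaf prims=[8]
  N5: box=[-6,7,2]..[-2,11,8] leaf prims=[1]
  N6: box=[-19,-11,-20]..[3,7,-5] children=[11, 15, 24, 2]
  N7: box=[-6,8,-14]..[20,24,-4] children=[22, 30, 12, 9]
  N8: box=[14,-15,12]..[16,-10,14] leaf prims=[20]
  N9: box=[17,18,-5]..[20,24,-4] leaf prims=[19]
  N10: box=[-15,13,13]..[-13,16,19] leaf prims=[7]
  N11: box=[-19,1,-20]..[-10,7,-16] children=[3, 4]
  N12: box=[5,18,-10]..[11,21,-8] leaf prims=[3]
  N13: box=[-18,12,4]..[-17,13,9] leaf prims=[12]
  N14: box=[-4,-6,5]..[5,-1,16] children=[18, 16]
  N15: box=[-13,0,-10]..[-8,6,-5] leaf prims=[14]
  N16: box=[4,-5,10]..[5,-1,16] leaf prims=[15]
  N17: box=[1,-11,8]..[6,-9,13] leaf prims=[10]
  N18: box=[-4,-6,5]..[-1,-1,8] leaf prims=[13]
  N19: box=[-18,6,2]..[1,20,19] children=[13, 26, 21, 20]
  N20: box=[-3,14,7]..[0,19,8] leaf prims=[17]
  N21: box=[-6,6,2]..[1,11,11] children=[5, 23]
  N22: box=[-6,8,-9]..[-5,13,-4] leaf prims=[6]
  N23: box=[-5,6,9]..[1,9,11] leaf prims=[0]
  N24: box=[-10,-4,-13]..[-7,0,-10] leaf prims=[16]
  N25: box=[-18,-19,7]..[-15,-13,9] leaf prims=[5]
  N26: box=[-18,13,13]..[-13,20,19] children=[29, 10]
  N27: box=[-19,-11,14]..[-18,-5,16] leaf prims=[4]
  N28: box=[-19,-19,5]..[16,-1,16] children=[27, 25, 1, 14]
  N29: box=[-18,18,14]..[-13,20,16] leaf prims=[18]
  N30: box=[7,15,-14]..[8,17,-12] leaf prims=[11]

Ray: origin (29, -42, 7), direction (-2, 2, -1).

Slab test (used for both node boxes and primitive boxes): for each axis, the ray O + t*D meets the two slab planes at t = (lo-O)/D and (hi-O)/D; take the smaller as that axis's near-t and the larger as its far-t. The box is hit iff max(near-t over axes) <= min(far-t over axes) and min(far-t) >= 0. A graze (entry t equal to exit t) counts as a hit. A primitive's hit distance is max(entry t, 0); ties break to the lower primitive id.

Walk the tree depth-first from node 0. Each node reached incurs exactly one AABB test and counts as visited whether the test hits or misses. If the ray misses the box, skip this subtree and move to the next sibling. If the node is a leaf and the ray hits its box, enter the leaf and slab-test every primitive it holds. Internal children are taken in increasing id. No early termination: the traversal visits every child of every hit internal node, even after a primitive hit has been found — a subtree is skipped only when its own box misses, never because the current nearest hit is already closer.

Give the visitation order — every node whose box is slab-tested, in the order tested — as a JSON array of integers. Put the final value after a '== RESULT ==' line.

Walk:
N0 x:[9/2,24] y:[23/2,33] z:[-12,27] -> hit [23/2,24], descend [6, 7, 19, 28]
  N6 x:[13,24] y:[31/2,49/2] z:[12,27] -> hit [31/2,24], descend [2, 11, 15, 24]
    N2 x:[13,15] y:[31/2,18] z:[13,18] -> miss, prune
    N11 x:[39/2,24] y:[43/2,49/2] z:[23,27] -> hit [23,24], descend [3, 4]
      N3 x:[43/2,24] y:[22,49/2] z:[23,25] -> hit [23,24] leaf, test {P2@t=23}
      N4 x:[39/2,21] y:[43/2,22] z:[25,27] -> miss, prune
    N15 x:[37/2,21] y:[21,24] z:[12,17] -> miss, prune
    N24 x:[18,39/2] y:[19,21] z:[17,20] -> hit [19,39/2] leaf, test {P16@t=19}
  N7 x:[9/2,35/2] y:[25,33] z:[11,21] -> miss, prune
  N19 x:[14,47/2] y:[24,31] z:[-12,5] -> miss, prune
  N28 x:[13/2,24] y:[23/2,41/2] z:[-9,2] -> miss, prune

11 AABB tests over nodes [0, 6, 2, 11, 3, 4, 15, 24, 7, 19, 28]; 2 leaves entered; closest P16.

== RESULT ==
[0, 6, 2, 11, 3, 4, 15, 24, 7, 19, 28]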